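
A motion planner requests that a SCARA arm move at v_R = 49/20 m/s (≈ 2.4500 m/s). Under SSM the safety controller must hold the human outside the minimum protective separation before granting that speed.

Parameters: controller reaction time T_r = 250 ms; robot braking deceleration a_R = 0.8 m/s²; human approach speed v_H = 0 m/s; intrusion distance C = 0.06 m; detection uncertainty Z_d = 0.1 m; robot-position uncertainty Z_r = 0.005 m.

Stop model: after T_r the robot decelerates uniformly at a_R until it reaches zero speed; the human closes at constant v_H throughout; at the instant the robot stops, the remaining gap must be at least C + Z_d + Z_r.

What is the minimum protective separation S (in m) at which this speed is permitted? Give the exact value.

S_min = 14493/3200 m = 4.5291 m

braking lasts T_s = (49/20)/(4/5) = 3.0625 s
reaction-phase robot travel = 2.4500·0.2500 = 0.6125 m
braking distance = 2.4500²/(2·0.8000) = 3.7516 m
person approaches 0.0000·(0.2500+3.0625) = 0.0000 m
residual clearance needed = 0.0600+0.1000+0.0050 = 0.1650 m
S_min ≈ 0.6125+3.7516+0.0000+0.1650  ⇒  S_min = 14493/3200 m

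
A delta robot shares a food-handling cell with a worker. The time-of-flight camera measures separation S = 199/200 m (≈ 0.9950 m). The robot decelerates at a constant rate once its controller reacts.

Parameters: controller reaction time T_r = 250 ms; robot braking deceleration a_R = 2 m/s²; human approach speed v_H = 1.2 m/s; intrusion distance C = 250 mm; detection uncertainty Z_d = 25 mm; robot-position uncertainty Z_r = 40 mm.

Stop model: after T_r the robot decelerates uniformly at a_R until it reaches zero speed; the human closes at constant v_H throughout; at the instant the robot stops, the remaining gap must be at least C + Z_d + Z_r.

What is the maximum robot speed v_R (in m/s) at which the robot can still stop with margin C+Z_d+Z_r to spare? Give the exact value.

quadratic (1/4)·v² + (17/20)·v + (-19/50) = 0
  disc = (17/20)² − 4·(1/4)·(-19/50) = 441/400 ; √disc = 21/20
  v_R = (−(17/20) + 21/20) / (2·(1/4)) = 2/5 m/s
check:
T_s = v_R/a_R = (2/5)/2 = 0.2000 s
reaction-phase robot travel = 0.4000·0.2500 = 0.1000 m
robot covers 0.4000·0.2000 − ½·2.0000·0.2000² = 0.0400 m while stopping
human over T_r+T_s: 1.2000·(0.2500+0.2000) = 0.5400 m
residual clearance needed = 0.2500+0.0250+0.0400 = 0.3150 m
sum ≈ 0.1000+0.0400+0.5400+0.3150 ≈ 0.9950 m = S ✓

v_R_max = 2/5 m/s = 0.4000 m/s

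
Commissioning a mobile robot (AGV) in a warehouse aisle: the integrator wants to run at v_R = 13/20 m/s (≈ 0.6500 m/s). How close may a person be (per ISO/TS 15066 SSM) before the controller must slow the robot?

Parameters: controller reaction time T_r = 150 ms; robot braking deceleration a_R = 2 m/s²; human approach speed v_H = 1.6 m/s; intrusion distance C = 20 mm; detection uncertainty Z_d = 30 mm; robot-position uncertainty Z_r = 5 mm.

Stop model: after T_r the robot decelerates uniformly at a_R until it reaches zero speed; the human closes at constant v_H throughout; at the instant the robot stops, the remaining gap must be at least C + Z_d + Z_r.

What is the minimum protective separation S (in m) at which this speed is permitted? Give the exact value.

S_min = 1629/1600 m = 1.0181 m

braking lasts T_s = (13/20)/2 = 0.3250 s
robot in T_r: 0.6500·0.1500 = 0.0975 m
robot covers 0.6500·0.3250 − ½·2.0000·0.3250² = 0.1056 m while stopping
human closes 1.6000·0.4750 = 0.7600 m
C+Z_d+Z_r = 0.0200+0.0300+0.0050 = 0.0550 m
S_min ≈ 0.0975+0.1056+0.7600+0.0550  ⇒  S_min = 1629/1600 m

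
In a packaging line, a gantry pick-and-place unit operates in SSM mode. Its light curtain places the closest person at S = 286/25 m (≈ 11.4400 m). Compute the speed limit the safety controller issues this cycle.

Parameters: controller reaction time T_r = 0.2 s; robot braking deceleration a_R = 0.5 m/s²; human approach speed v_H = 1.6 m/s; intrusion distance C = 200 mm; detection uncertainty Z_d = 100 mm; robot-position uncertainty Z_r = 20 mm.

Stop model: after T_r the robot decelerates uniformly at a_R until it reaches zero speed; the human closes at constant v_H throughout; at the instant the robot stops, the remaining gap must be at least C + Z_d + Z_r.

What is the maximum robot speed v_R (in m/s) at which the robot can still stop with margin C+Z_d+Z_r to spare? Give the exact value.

v_R_max = 2 m/s = 2.0000 m/s

at the boundary: (1)·v² + (17/5)·v + (-54/5) = 0
  disc = (17/5)² − 4·(1)·(-54/5) = 1369/25 ; √disc = 37/5
  v_R = (−(17/5) + 37/5) / (2·(1)) = 2 m/s
check:
braking lasts T_s = 2/(1/2) = 4.0000 s
robot in T_r: 2.0000·0.2000 = 0.4000 m
robot under decel: 2.0000²/(2·0.5000) = 4.0000 m
human closes 1.6000·4.2000 = 6.7200 m
residual clearance needed = 0.2000+0.1000+0.0200 = 0.3200 m
sum ≈ 0.4000+4.0000+6.7200+0.3200 ≈ 11.4400 m = S ✓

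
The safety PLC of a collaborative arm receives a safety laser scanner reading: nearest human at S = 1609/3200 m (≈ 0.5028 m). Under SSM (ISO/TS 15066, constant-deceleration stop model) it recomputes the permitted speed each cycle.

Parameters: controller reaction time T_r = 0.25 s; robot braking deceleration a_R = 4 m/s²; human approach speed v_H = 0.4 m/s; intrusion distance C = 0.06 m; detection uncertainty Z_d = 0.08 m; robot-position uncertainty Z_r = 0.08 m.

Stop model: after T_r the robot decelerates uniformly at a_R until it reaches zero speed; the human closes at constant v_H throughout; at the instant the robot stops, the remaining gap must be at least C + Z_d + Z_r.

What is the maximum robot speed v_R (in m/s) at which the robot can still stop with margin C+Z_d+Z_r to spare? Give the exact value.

collect terms ⇒ (1/8)·v_R² + (7/20)·v_R + (-117/640) = 0
  disc = (7/20)² − 4·(1/8)·(-117/640) = 1369/6400 ; √disc = 37/80
  v_R = (−(7/20) + 37/80) / (2·(1/8)) = 9/20 m/s
check:
T_s = v_R/a_R = (9/20)/4 = 0.1125 s
reaction-phase robot travel = 0.4500·0.2500 = 0.1125 m
robot covers 0.4500·0.1125 − ½·4.0000·0.1125² = 0.0253 m while stopping
person approaches 0.4000·(0.2500+0.1125) = 0.1450 m
margins: 0.0600+0.0800+0.0800 = 0.2200 m
sum ≈ 0.1125+0.0253+0.1450+0.2200 ≈ 0.5028 m = S ✓

v_R_max = 9/20 m/s = 0.4500 m/s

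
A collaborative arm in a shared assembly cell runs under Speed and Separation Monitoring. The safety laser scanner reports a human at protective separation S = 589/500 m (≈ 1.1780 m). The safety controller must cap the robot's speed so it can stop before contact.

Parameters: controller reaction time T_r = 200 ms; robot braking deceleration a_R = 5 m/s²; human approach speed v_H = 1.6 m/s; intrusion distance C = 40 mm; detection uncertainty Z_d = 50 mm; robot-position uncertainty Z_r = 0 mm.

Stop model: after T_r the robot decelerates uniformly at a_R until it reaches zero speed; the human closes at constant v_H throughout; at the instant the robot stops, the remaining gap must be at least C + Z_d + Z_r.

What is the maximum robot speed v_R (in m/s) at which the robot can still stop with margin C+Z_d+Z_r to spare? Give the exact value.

quadratic (1/10)·v² + (13/25)·v + (-96/125) = 0
  disc = (13/25)² − 4·(1/10)·(-96/125) = 361/625 ; √disc = 19/25
  v_R = (−(13/25) + 19/25) / (2·(1/10)) = 6/5 m/s
check:
stop time T_s = (6/5)/5 = 0.2400 s
robot covers v_R·T_r = 1.2000·0.2000 = 0.2400 m before braking
braking distance = 1.2000²/(2·5.0000) = 0.1440 m
human closes 1.6000·0.4400 = 0.7040 m
margins: 0.0400+0.0500+0.0000 = 0.0900 m
sum ≈ 0.2400+0.1440+0.7040+0.0900 ≈ 1.1780 m = S ✓

v_R_max = 6/5 m/s = 1.2000 m/s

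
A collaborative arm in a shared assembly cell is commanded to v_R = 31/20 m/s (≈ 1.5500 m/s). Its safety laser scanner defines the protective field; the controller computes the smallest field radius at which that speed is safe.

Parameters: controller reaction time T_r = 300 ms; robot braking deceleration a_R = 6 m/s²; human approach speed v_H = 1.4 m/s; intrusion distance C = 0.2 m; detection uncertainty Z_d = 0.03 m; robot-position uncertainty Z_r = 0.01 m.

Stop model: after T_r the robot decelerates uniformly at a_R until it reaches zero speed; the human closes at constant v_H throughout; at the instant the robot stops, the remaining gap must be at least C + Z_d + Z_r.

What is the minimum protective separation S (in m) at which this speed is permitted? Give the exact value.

T_s = v_R/a_R = (31/20)/6 = 0.2583 s
robot covers v_R·T_r = 1.5500·0.3000 = 0.4650 m before braking
braking distance = 1.5500²/(2·6.0000) = 0.2002 m
human over T_r+T_s: 1.4000·(0.3000+0.2583) = 0.7817 m
residual clearance needed = 0.2000+0.0300+0.0100 = 0.2400 m
S_min ≈ 0.4650+0.2002+0.7817+0.2400  ⇒  S_min = 2699/1600 m

S_min = 2699/1600 m = 1.6869 m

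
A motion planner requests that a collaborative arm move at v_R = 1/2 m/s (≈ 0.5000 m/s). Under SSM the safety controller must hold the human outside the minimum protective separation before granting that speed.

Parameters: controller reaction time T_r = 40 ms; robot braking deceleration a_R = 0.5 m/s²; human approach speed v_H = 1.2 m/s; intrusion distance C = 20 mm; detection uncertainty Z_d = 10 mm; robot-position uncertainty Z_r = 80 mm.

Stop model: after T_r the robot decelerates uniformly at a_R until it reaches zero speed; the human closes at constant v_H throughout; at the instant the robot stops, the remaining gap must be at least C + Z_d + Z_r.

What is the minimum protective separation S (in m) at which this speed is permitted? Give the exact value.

S_min = 407/250 m = 1.6280 m

T_s = v_R/a_R = (1/2)/(1/2) = 1.0000 s
robot in T_r: 0.5000·0.0400 = 0.0200 m
braking distance = 0.5000²/(2·0.5000) = 0.2500 m
human closes 1.2000·1.0400 = 1.2480 m
margins: 0.0200+0.0100+0.0800 = 0.1100 m
S_min ≈ 0.0200+0.2500+1.2480+0.1100  ⇒  S_min = 407/250 m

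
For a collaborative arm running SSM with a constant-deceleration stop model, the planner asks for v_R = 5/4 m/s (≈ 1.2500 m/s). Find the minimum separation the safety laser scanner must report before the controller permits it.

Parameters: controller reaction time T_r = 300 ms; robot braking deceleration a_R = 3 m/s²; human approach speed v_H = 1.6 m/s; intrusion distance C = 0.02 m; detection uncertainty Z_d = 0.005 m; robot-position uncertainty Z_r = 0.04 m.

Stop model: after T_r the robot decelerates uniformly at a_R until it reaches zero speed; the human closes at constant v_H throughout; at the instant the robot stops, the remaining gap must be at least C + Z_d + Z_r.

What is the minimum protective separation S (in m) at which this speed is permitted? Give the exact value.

S_min = 4433/2400 m = 1.8471 m

braking lasts T_s = (5/4)/3 = 0.4167 s
reaction-phase robot travel = 1.2500·0.3000 = 0.3750 m
robot under decel: 1.2500²/(2·3.0000) = 0.2604 m
person approaches 1.6000·(0.3000+0.4167) = 1.1467 m
residual clearance needed = 0.0200+0.0050+0.0400 = 0.0650 m
S_min ≈ 0.3750+0.2604+1.1467+0.0650  ⇒  S_min = 4433/2400 m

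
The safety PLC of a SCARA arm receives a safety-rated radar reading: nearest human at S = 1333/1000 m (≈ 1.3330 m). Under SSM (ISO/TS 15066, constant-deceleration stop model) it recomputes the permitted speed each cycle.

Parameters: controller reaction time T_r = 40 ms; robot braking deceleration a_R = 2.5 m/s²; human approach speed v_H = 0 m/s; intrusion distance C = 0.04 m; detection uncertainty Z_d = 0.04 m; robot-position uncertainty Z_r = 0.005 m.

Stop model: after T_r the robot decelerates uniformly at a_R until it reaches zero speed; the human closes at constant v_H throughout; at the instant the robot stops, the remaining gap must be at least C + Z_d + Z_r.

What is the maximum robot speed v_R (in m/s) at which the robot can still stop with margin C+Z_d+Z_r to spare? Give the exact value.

at the boundary: (1/5)·v² + (1/25)·v + (-156/125) = 0
  disc = (1/25)² − 4·(1/5)·(-156/125) = 1 ; √disc = 1
  v_R = (−(1/25) + 1) / (2·(1/5)) = 12/5 m/s
check:
stop time T_s = (12/5)/(5/2) = 0.9600 s
robot covers v_R·T_r = 2.4000·0.0400 = 0.0960 m before braking
robot under decel: 2.4000²/(2·2.5000) = 1.1520 m
human closes 0.0000·1.0000 = 0.0000 m
margins: 0.0400+0.0400+0.0050 = 0.0850 m
sum ≈ 0.0960+1.1520+0.0000+0.0850 ≈ 1.3330 m = S ✓

v_R_max = 12/5 m/s = 2.4000 m/s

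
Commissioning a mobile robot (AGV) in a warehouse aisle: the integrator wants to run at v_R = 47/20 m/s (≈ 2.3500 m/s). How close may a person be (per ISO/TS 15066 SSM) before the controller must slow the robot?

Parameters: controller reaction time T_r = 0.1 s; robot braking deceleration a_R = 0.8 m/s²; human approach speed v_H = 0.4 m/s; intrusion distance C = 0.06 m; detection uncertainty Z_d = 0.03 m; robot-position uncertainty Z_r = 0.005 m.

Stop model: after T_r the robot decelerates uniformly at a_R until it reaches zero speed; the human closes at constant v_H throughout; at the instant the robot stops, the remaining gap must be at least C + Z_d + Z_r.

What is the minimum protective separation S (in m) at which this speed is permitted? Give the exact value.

stop time T_s = (47/20)/(4/5) = 2.9375 s
reaction-phase robot travel = 2.3500·0.1000 = 0.2350 m
robot under decel: 2.3500²/(2·0.8000) = 3.4516 m
person approaches 0.4000·(0.1000+2.9375) = 1.2150 m
margins: 0.0600+0.0300+0.0050 = 0.0950 m
S_min ≈ 0.2350+3.4516+1.2150+0.0950  ⇒  S_min = 15989/3200 m

S_min = 15989/3200 m = 4.9966 m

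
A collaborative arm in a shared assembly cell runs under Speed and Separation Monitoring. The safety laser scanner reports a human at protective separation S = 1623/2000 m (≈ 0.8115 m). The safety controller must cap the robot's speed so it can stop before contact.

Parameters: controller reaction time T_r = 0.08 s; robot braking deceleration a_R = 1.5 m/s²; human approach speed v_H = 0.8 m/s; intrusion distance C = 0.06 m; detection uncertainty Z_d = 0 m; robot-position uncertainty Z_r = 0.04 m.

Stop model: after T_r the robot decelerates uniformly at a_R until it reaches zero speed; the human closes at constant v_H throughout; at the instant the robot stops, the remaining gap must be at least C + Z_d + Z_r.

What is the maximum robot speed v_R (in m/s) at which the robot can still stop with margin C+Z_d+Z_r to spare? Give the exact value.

quadratic (1/3)·v² + (46/75)·v + (-259/400) = 0
  disc = (46/75)² − 4·(1/3)·(-259/400) = 27889/22500 ; √disc = 167/150
  v_R = (−(46/75) + 167/150) / (2·(1/3)) = 3/4 m/s
check:
T_s = v_R/a_R = (3/4)/(3/2) = 0.5000 s
reaction-phase robot travel = 0.7500·0.0800 = 0.0600 m
robot under decel: 0.7500²/(2·1.5000) = 0.1875 m
human closes 0.8000·0.5800 = 0.4640 m
C+Z_d+Z_r = 0.0600+0.0000+0.0400 = 0.1000 m
sum ≈ 0.0600+0.1875+0.4640+0.1000 ≈ 0.8115 m = S ✓

v_R_max = 3/4 m/s = 0.7500 m/s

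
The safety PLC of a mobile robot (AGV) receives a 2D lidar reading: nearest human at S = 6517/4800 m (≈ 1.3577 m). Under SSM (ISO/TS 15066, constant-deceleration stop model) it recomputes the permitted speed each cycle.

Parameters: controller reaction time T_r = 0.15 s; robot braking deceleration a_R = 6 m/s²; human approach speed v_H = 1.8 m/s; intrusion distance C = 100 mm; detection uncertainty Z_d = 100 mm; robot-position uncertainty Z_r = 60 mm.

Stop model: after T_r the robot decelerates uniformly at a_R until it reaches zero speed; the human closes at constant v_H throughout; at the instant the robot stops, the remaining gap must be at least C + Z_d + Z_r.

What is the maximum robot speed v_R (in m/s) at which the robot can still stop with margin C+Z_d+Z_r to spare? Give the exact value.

collect terms ⇒ (1/12)·v_R² + (9/20)·v_R + (-3973/4800) = 0
  disc = (9/20)² − 4·(1/12)·(-3973/4800) = 6889/14400 ; √disc = 83/120
  v_R = (−(9/20) + 83/120) / (2·(1/12)) = 29/20 m/s
check:
stop time T_s = (29/20)/6 = 0.2417 s
reaction-phase robot travel = 1.4500·0.1500 = 0.2175 m
robot under decel: 1.4500²/(2·6.0000) = 0.1752 m
human over T_r+T_s: 1.8000·(0.1500+0.2417) = 0.7050 m
C+Z_d+Z_r = 0.1000+0.1000+0.0600 = 0.2600 m
sum ≈ 0.2175+0.1752+0.7050+0.2600 ≈ 1.3577 m = S ✓

v_R_max = 29/20 m/s = 1.4500 m/s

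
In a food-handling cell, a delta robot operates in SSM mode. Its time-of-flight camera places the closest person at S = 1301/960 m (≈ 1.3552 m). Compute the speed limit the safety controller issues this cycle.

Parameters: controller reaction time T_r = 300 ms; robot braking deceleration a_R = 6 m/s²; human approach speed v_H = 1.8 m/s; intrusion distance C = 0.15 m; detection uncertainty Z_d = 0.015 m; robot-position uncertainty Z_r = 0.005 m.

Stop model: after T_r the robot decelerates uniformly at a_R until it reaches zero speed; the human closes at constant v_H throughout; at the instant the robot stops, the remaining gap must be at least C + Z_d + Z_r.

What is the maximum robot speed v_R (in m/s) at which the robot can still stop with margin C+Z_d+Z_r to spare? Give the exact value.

v_R_max = 19/20 m/s = 0.9500 m/s

quadratic (1/12)·v² + (3/5)·v + (-3097/4800) = 0
  disc = (3/5)² − 4·(1/12)·(-3097/4800) = 8281/14400 ; √disc = 91/120
  v_R = (−(3/5) + 91/120) / (2·(1/12)) = 19/20 m/s
check:
stop time T_s = (19/20)/6 = 0.1583 s
robot covers v_R·T_r = 0.9500·0.3000 = 0.2850 m before braking
robot covers 0.9500·0.1583 − ½·6.0000·0.1583² = 0.0752 m while stopping
human closes 1.8000·0.4583 = 0.8250 m
margins: 0.1500+0.0150+0.0050 = 0.1700 m
sum ≈ 0.2850+0.0752+0.8250+0.1700 ≈ 1.3552 m = S ✓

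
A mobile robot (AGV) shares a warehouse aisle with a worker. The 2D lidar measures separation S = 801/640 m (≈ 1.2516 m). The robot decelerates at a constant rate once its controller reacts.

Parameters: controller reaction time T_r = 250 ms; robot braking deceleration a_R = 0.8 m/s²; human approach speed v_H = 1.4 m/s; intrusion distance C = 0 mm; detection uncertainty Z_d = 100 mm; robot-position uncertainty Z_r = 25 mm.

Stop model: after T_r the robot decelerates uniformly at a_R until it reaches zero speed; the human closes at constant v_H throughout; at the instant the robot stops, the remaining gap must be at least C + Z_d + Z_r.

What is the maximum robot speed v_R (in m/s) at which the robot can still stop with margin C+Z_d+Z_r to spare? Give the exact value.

v_R_max = 7/20 m/s = 0.3500 m/s

at the boundary: (5/8)·v² + (2)·v + (-497/640) = 0
  disc = (2)² − 4·(5/8)·(-497/640) = 1521/256 ; √disc = 39/16
  v_R = (−(2) + 39/16) / (2·(5/8)) = 7/20 m/s
check:
T_s = v_R/a_R = (7/20)/(4/5) = 0.4375 s
robot covers v_R·T_r = 0.3500·0.2500 = 0.0875 m before braking
braking distance = 0.3500²/(2·0.8000) = 0.0766 m
human over T_r+T_s: 1.4000·(0.2500+0.4375) = 0.9625 m
margins: 0.0000+0.1000+0.0250 = 0.1250 m
sum ≈ 0.0875+0.0766+0.9625+0.1250 ≈ 1.2516 m = S ✓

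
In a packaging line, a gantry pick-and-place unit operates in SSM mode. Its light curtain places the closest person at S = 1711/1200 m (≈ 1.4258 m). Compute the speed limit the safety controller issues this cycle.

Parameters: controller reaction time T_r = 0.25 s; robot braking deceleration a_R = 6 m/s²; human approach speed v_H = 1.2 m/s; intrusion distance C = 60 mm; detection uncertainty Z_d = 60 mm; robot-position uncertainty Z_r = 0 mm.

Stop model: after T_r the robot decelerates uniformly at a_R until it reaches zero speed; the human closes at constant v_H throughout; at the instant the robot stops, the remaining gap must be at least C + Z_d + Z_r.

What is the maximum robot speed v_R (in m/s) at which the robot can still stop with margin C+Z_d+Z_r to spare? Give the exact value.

quadratic (1/12)·v² + (9/20)·v + (-1207/1200) = 0
  disc = (9/20)² − 4·(1/12)·(-1207/1200) = 121/225 ; √disc = 11/15
  v_R = (−(9/20) + 11/15) / (2·(1/12)) = 17/10 m/s
check:
T_s = v_R/a_R = (17/10)/6 = 0.2833 s
robot in T_r: 1.7000·0.2500 = 0.4250 m
braking distance = 1.7000²/(2·6.0000) = 0.2408 m
human over T_r+T_s: 1.2000·(0.2500+0.2833) = 0.6400 m
residual clearance needed = 0.0600+0.0600+0.0000 = 0.1200 m
sum ≈ 0.4250+0.2408+0.6400+0.1200 ≈ 1.4258 m = S ✓

v_R_max = 17/10 m/s = 1.7000 m/s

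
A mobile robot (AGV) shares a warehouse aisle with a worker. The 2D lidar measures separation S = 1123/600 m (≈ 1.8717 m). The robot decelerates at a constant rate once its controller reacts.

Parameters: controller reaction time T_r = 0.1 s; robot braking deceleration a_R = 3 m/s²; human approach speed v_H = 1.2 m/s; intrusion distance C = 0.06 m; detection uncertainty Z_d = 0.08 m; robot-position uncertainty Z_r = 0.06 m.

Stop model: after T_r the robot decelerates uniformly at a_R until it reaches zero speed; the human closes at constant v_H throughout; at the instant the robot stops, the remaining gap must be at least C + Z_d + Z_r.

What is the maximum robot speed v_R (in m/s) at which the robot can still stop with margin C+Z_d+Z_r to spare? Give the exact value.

quadratic (1/6)·v² + (1/2)·v + (-931/600) = 0
  disc = (1/2)² − 4·(1/6)·(-931/600) = 289/225 ; √disc = 17/15
  v_R = (−(1/2) + 17/15) / (2·(1/6)) = 19/10 m/s
check:
T_s = v_R/a_R = (19/10)/3 = 0.6333 s
robot in T_r: 1.9000·0.1000 = 0.1900 m
braking distance = 1.9000²/(2·3.0000) = 0.6017 m
person approaches 1.2000·(0.1000+0.6333) = 0.8800 m
C+Z_d+Z_r = 0.0600+0.0800+0.0600 = 0.2000 m
sum ≈ 0.1900+0.6017+0.8800+0.2000 ≈ 1.8717 m = S ✓

v_R_max = 19/10 m/s = 1.9000 m/s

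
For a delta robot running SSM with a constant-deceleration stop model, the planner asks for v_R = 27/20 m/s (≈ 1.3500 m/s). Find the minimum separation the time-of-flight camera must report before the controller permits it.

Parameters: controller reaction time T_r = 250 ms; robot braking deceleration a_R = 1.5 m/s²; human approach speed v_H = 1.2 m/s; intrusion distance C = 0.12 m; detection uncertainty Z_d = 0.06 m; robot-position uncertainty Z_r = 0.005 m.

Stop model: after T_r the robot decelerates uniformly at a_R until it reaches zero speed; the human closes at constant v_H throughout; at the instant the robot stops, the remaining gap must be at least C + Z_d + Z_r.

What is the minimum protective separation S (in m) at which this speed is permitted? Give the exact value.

stop time T_s = (27/20)/(3/2) = 0.9000 s
robot in T_r: 1.3500·0.2500 = 0.3375 m
robot under decel: 1.3500²/(2·1.5000) = 0.6075 m
person approaches 1.2000·(0.2500+0.9000) = 1.3800 m
margins: 0.1200+0.0600+0.0050 = 0.1850 m
S_min ≈ 0.3375+0.6075+1.3800+0.1850  ⇒  S_min = 251/100 m

S_min = 251/100 m = 2.5100 m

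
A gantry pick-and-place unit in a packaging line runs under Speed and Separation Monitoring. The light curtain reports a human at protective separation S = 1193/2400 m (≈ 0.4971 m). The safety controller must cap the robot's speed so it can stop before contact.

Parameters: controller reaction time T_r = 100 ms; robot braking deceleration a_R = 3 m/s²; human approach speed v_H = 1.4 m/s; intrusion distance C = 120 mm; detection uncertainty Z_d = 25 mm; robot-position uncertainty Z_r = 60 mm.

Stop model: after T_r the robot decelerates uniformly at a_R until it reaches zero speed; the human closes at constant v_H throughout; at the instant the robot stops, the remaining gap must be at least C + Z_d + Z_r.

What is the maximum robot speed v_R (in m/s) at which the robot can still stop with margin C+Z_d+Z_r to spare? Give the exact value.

v_R_max = 1/4 m/s = 0.2500 m/s

collect terms ⇒ (1/6)·v_R² + (17/30)·v_R + (-73/480) = 0
  disc = (17/30)² − 4·(1/6)·(-73/480) = 169/400 ; √disc = 13/20
  v_R = (−(17/30) + 13/20) / (2·(1/6)) = 1/4 m/s
check:
stop time T_s = (1/4)/3 = 0.0833 s
robot covers v_R·T_r = 0.2500·0.1000 = 0.0250 m before braking
braking distance = 0.2500²/(2·3.0000) = 0.0104 m
human closes 1.4000·0.1833 = 0.2567 m
margins: 0.1200+0.0250+0.0600 = 0.2050 m
sum ≈ 0.0250+0.0104+0.2567+0.2050 ≈ 0.4971 m = S ✓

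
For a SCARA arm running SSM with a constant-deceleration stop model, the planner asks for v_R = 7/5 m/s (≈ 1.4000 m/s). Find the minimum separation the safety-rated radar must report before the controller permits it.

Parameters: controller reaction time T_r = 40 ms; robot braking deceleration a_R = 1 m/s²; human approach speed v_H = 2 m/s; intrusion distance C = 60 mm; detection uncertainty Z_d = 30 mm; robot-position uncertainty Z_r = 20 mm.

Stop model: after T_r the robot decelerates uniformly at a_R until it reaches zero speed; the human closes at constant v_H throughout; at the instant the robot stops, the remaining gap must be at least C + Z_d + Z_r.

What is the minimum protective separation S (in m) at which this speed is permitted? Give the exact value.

braking lasts T_s = (7/5)/1 = 1.4000 s
reaction-phase robot travel = 1.4000·0.0400 = 0.0560 m
robot covers 1.4000·1.4000 − ½·1.0000·1.4000² = 0.9800 m while stopping
human over T_r+T_s: 2.0000·(0.0400+1.4000) = 2.8800 m
margins: 0.0600+0.0300+0.0200 = 0.1100 m
S_min ≈ 0.0560+0.9800+2.8800+0.1100  ⇒  S_min = 2013/500 m

S_min = 2013/500 m = 4.0260 m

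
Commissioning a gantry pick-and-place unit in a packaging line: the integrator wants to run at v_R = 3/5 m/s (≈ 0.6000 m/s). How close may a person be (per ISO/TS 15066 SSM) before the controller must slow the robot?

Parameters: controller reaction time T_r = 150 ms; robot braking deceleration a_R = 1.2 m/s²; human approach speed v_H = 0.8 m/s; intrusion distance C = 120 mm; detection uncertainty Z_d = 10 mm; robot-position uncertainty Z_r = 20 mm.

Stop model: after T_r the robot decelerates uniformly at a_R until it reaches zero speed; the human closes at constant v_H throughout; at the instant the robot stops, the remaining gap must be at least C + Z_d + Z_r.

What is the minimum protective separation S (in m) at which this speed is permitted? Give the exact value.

S_min = 91/100 m = 0.9100 m

braking lasts T_s = (3/5)/(6/5) = 0.5000 s
reaction-phase robot travel = 0.6000·0.1500 = 0.0900 m
robot under decel: 0.6000²/(2·1.2000) = 0.1500 m
person approaches 0.8000·(0.1500+0.5000) = 0.5200 m
margins: 0.1200+0.0100+0.0200 = 0.1500 m
S_min ≈ 0.0900+0.1500+0.5200+0.1500  ⇒  S_min = 91/100 m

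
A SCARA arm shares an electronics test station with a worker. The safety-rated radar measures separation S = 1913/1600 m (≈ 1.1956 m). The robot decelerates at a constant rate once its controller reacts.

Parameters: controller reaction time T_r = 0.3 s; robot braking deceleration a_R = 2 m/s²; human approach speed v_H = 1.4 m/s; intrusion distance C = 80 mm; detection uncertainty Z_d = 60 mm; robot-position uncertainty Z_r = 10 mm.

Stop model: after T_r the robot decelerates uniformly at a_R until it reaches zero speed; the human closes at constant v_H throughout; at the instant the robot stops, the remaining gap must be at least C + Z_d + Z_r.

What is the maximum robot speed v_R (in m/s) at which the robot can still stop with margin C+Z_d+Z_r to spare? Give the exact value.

quadratic (1/4)·v² + (1)·v + (-1001/1600) = 0
  disc = (1)² − 4·(1/4)·(-1001/1600) = 2601/1600 ; √disc = 51/40
  v_R = (−(1) + 51/40) / (2·(1/4)) = 11/20 m/s
check:
stop time T_s = (11/20)/2 = 0.2750 s
reaction-phase robot travel = 0.5500·0.3000 = 0.1650 m
braking distance = 0.5500²/(2·2.0000) = 0.0756 m
human over T_r+T_s: 1.4000·(0.3000+0.2750) = 0.8050 m
margins: 0.0800+0.0600+0.0100 = 0.1500 m
sum ≈ 0.1650+0.0756+0.8050+0.1500 ≈ 1.1956 m = S ✓

v_R_max = 11/20 m/s = 0.5500 m/s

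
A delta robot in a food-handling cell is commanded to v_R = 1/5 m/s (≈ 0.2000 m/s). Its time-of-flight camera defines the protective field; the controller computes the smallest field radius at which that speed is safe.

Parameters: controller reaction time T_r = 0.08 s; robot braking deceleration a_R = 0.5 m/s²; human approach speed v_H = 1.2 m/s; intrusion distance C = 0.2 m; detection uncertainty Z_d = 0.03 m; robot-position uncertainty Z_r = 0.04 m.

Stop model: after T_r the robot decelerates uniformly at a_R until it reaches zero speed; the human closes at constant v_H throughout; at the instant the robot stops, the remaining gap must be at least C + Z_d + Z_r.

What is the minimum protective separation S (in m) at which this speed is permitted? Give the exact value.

S_min = 451/500 m = 0.9020 m

braking lasts T_s = (1/5)/(1/2) = 0.4000 s
reaction-phase robot travel = 0.2000·0.0800 = 0.0160 m
braking distance = 0.2000²/(2·0.5000) = 0.0400 m
person approaches 1.2000·(0.0800+0.4000) = 0.5760 m
C+Z_d+Z_r = 0.2000+0.0300+0.0400 = 0.2700 m
S_min ≈ 0.0160+0.0400+0.5760+0.2700  ⇒  S_min = 451/500 m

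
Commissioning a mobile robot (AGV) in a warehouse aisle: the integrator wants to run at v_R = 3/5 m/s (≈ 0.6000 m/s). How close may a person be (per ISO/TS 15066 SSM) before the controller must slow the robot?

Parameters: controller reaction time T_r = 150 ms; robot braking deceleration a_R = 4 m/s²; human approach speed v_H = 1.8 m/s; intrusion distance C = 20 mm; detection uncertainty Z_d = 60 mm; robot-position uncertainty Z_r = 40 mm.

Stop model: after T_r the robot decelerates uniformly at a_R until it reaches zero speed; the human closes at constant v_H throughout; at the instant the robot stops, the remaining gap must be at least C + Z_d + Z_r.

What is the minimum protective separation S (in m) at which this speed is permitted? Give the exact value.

S_min = 159/200 m = 0.7950 m

T_s = v_R/a_R = (3/5)/4 = 0.1500 s
reaction-phase robot travel = 0.6000·0.1500 = 0.0900 m
braking distance = 0.6000²/(2·4.0000) = 0.0450 m
human over T_r+T_s: 1.8000·(0.1500+0.1500) = 0.5400 m
margins: 0.0200+0.0600+0.0400 = 0.1200 m
S_min ≈ 0.0900+0.0450+0.5400+0.1200  ⇒  S_min = 159/200 m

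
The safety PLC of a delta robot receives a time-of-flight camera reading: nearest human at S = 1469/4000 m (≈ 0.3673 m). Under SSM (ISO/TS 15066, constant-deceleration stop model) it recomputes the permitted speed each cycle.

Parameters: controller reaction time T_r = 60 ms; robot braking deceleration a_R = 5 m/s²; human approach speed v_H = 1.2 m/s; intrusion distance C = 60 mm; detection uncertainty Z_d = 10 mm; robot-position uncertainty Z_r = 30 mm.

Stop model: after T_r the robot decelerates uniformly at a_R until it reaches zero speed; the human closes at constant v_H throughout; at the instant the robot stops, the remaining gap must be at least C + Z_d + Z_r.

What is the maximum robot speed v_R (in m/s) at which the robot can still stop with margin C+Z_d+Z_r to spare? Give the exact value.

quadratic (1/10)·v² + (3/10)·v + (-781/4000) = 0
  disc = (3/10)² − 4·(1/10)·(-781/4000) = 1681/10000 ; √disc = 41/100
  v_R = (−(3/10) + 41/100) / (2·(1/10)) = 11/20 m/s
check:
braking lasts T_s = (11/20)/5 = 0.1100 s
reaction-phase robot travel = 0.5500·0.0600 = 0.0330 m
braking distance = 0.5500²/(2·5.0000) = 0.0302 m
person approaches 1.2000·(0.0600+0.1100) = 0.2040 m
margins: 0.0600+0.0100+0.0300 = 0.1000 m
sum ≈ 0.0330+0.0302+0.2040+0.1000 ≈ 0.3673 m = S ✓

v_R_max = 11/20 m/s = 0.5500 m/s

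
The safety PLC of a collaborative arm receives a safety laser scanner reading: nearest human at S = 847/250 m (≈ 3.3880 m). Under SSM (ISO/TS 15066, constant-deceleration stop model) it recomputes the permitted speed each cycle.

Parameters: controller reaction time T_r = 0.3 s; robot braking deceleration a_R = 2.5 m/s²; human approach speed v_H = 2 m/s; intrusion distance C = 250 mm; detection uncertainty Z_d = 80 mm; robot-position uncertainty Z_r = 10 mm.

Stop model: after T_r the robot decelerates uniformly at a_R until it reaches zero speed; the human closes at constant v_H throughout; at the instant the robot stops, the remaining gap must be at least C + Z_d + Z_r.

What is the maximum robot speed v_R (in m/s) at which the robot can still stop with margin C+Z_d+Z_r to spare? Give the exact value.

v_R_max = 17/10 m/s = 1.7000 m/s

at the boundary: (1/5)·v² + (11/10)·v + (-306/125) = 0
  disc = (11/10)² − 4·(1/5)·(-306/125) = 7921/2500 ; √disc = 89/50
  v_R = (−(11/10) + 89/50) / (2·(1/5)) = 17/10 m/s
check:
stop time T_s = (17/10)/(5/2) = 0.6800 s
robot in T_r: 1.7000·0.3000 = 0.5100 m
robot covers 1.7000·0.6800 − ½·2.5000·0.6800² = 0.5780 m while stopping
human closes 2.0000·0.9800 = 1.9600 m
residual clearance needed = 0.2500+0.0800+0.0100 = 0.3400 m
sum ≈ 0.5100+0.5780+1.9600+0.3400 ≈ 3.3880 m = S ✓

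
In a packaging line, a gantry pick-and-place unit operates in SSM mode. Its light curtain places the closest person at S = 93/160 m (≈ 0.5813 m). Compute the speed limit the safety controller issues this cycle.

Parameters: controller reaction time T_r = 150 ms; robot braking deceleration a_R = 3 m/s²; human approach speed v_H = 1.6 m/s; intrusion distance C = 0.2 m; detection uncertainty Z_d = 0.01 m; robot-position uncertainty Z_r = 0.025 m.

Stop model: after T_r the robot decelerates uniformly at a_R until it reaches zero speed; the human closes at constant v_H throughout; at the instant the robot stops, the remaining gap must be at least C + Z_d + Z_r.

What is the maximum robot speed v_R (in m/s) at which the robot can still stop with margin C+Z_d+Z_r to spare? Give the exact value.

v_R_max = 3/20 m/s = 0.1500 m/s

collect terms ⇒ (1/6)·v_R² + (41/60)·v_R + (-17/160) = 0
  disc = (41/60)² − 4·(1/6)·(-17/160) = 121/225 ; √disc = 11/15
  v_R = (−(41/60) + 11/15) / (2·(1/6)) = 3/20 m/s
check:
T_s = v_R/a_R = (3/20)/3 = 0.0500 s
reaction-phase robot travel = 0.1500·0.1500 = 0.0225 m
robot covers 0.1500·0.0500 − ½·3.0000·0.0500² = 0.0037 m while stopping
person approaches 1.6000·(0.1500+0.0500) = 0.3200 m
C+Z_d+Z_r = 0.2000+0.0100+0.0250 = 0.2350 m
sum ≈ 0.0225+0.0037+0.3200+0.2350 ≈ 0.5813 m = S ✓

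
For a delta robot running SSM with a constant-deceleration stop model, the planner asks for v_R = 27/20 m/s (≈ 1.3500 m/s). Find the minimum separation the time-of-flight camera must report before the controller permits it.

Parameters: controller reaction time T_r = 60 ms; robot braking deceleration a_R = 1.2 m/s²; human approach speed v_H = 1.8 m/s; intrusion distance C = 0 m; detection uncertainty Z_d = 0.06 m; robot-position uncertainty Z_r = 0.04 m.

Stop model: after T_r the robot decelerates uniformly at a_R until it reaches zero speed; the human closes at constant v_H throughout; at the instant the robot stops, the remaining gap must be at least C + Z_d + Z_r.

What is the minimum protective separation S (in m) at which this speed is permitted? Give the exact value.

T_s = v_R/a_R = (27/20)/(6/5) = 1.1250 s
robot covers v_R·T_r = 1.3500·0.0600 = 0.0810 m before braking
robot covers 1.3500·1.1250 − ½·1.2000·1.1250² = 0.7594 m while stopping
human closes 1.8000·1.1850 = 2.1330 m
margins: 0.0000+0.0600+0.0400 = 0.1000 m
S_min ≈ 0.0810+0.7594+2.1330+0.1000  ⇒  S_min = 24587/8000 m

S_min = 24587/8000 m = 3.0734 m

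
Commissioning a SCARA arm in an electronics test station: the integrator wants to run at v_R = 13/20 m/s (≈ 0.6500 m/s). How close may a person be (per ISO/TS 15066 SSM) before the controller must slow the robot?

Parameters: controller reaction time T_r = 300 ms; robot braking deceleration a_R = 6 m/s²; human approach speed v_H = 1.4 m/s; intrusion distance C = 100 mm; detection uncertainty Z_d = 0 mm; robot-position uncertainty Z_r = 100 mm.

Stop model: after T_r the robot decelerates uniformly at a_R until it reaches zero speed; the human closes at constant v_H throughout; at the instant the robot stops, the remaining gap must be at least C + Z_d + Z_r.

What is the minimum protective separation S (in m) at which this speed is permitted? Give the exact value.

S_min = 1603/1600 m = 1.0019 m

braking lasts T_s = (13/20)/6 = 0.1083 s
robot in T_r: 0.6500·0.3000 = 0.1950 m
braking distance = 0.6500²/(2·6.0000) = 0.0352 m
human over T_r+T_s: 1.4000·(0.3000+0.1083) = 0.5717 m
margins: 0.1000+0.0000+0.1000 = 0.2000 m
S_min ≈ 0.1950+0.0352+0.5717+0.2000  ⇒  S_min = 1603/1600 m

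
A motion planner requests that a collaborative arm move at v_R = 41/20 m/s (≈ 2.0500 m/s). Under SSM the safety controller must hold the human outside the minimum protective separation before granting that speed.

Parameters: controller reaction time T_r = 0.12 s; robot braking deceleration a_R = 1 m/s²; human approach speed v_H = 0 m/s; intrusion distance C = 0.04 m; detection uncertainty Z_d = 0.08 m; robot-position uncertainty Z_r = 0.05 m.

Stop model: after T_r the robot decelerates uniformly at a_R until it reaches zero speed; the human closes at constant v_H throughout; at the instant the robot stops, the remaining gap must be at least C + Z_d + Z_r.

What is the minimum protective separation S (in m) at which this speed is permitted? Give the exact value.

T_s = v_R/a_R = (41/20)/1 = 2.0500 s
reaction-phase robot travel = 2.0500·0.1200 = 0.2460 m
braking distance = 2.0500²/(2·1.0000) = 2.1012 m
human over T_r+T_s: 0.0000·(0.1200+2.0500) = 0.0000 m
C+Z_d+Z_r = 0.0400+0.0800+0.0500 = 0.1700 m
S_min ≈ 0.2460+2.1012+0.0000+0.1700  ⇒  S_min = 10069/4000 m

S_min = 10069/4000 m = 2.5173 m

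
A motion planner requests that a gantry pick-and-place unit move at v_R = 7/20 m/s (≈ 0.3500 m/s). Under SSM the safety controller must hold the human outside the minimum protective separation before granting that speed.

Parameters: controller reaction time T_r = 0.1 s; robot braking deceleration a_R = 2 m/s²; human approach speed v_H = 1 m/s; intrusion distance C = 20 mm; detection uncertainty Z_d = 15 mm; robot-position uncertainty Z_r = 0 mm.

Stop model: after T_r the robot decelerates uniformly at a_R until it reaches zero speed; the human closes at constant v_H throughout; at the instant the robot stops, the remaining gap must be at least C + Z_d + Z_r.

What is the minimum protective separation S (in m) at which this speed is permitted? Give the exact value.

S_min = 601/1600 m = 0.3756 m

stop time T_s = (7/20)/2 = 0.1750 s
robot in T_r: 0.3500·0.1000 = 0.0350 m
robot covers 0.3500·0.1750 − ½·2.0000·0.1750² = 0.0306 m while stopping
human closes 1.0000·0.2750 = 0.2750 m
margins: 0.0200+0.0150+0.0000 = 0.0350 m
S_min ≈ 0.0350+0.0306+0.2750+0.0350  ⇒  S_min = 601/1600 m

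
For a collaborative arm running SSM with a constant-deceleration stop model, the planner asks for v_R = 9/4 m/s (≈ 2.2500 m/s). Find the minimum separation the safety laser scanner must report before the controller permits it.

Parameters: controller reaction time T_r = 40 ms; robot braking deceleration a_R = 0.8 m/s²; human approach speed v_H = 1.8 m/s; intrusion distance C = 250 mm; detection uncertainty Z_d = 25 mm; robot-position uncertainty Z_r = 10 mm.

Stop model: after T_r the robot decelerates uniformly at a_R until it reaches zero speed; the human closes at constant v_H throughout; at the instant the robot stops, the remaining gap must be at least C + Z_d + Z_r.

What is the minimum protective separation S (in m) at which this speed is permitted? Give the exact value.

stop time T_s = (9/4)/(4/5) = 2.8125 s
robot covers v_R·T_r = 2.2500·0.0400 = 0.0900 m before braking
robot covers 2.2500·2.8125 − ½·0.8000·2.8125² = 3.1641 m while stopping
human over T_r+T_s: 1.8000·(0.0400+2.8125) = 5.1345 m
C+Z_d+Z_r = 0.2500+0.0250+0.0100 = 0.2850 m
S_min ≈ 0.0900+3.1641+5.1345+0.2850  ⇒  S_min = 138777/16000 m

S_min = 138777/16000 m = 8.6736 m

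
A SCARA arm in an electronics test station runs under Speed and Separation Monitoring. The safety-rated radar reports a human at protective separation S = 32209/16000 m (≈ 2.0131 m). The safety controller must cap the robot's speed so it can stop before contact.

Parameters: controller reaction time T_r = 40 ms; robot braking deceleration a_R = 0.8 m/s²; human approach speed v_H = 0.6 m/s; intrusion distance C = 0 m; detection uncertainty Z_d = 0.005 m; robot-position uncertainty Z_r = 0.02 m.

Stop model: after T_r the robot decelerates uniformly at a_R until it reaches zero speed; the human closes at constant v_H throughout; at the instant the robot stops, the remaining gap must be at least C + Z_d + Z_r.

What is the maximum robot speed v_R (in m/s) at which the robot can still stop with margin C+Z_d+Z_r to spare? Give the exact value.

collect terms ⇒ (5/8)·v_R² + (79/100)·v_R + (-1257/640) = 0
  disc = (79/100)² − 4·(5/8)·(-1257/640) = 885481/160000 ; √disc = 941/400
  v_R = (−(79/100) + 941/400) / (2·(5/8)) = 5/4 m/s
check:
stop time T_s = (5/4)/(4/5) = 1.5625 s
robot in T_r: 1.2500·0.0400 = 0.0500 m
robot under decel: 1.2500²/(2·0.8000) = 0.9766 m
human closes 0.6000·1.6025 = 0.9615 m
residual clearance needed = 0.0000+0.0050+0.0200 = 0.0250 m
sum ≈ 0.0500+0.9766+0.9615+0.0250 ≈ 2.0131 m = S ✓

v_R_max = 5/4 m/s = 1.2500 m/s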